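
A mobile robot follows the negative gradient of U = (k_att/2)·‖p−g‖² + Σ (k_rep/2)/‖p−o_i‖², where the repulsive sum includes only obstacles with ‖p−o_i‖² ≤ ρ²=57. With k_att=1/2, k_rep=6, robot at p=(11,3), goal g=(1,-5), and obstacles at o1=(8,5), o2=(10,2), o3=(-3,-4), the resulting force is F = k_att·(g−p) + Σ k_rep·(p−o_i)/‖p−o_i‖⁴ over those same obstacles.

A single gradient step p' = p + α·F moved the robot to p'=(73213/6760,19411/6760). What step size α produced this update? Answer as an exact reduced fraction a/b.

α = 1/20

F_att = 1/2·(g−p) = 1/2·(-10,-8) = (-5.0000,-4.0000)
o1: d²=13 ≤ ρ²=57; F_rep = 6·(3,-2)/13² = (0.1065,-0.0710)
o2: d²=2 ≤ ρ²=57; F_rep = 6·(1,1)/2² = (1.5000,1.5000)
o3: d²=245 > ρ²=57 → inactive
F = F_att + ΣF_rep = (-3.3935,-2.5710)
Δp = p'−p = (-0.1697,-0.1286); α = Δx/Fx = (-1147/6760) / (-1147/338) = 1/20
check: Δy/Fy = (-869/6760) / (-869/338) = 1/20 ✓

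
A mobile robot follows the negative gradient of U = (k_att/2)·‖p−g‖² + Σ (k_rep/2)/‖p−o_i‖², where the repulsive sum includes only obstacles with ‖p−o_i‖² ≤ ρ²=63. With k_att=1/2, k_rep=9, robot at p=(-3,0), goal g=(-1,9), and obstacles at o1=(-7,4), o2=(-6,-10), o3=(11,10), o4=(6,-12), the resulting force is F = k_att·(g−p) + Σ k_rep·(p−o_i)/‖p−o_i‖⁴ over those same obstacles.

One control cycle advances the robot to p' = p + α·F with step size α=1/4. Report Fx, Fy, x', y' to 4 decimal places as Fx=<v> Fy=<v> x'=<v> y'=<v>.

F_att = 1/2·(g−p) = 1/2·(2,9) = (1.0000,4.5000)
o1: d²=32 ≤ ρ²=63; F_rep = 9·(4,-4)/32² = (0.0352,-0.0352)
o2: d²=109 > ρ²=63 → inactive
o3: d²=296 > ρ²=63 → inactive
o4: d²=225 > ρ²=63 → inactive
F = F_att + ΣF_rep = (1.0352,4.4648)
p' = p + 1/4·F = (-2.7412,1.1162)

Fx=1.0352 Fy=4.4648 x'=-2.7412 y'=1.1162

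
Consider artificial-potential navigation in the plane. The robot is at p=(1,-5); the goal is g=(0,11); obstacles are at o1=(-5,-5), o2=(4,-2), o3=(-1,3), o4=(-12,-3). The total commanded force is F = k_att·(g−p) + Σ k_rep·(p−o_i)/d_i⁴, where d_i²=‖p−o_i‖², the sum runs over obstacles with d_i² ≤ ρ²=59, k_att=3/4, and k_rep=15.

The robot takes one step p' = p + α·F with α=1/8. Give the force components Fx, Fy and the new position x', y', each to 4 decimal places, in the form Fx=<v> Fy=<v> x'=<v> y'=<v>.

Fx=-0.8194 Fy=11.8611 x'=0.8976 y'=-3.5174

F_att = 3/4·(g−p) = 3/4·(-1,16) = (-0.7500,12.0000)
o1: d²=36 ≤ ρ²=59; F_rep = 15·(6,0)/36² = (0.0694,0.0000)
o2: d²=18 ≤ ρ²=59; F_rep = 15·(-3,-3)/18² = (-0.1389,-0.1389)
o3: d²=68 > ρ²=59 → inactive
o4: d²=173 > ρ²=59 → inactive
F = F_att + ΣF_rep = (-0.8194,11.8611)
p' = p + 1/8·F = (0.8976,-3.5174)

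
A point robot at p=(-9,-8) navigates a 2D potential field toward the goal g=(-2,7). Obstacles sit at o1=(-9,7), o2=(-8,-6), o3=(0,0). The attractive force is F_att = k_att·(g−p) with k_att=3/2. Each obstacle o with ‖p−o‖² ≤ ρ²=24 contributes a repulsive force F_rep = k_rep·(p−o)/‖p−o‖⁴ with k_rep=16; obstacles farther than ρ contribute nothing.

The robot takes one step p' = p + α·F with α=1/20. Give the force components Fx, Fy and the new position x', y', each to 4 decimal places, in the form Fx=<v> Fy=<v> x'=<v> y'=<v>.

Fx=9.8600 Fy=21.2200 x'=-8.5070 y'=-6.9390

F_att = 3/2·(g−p) = 3/2·(7,15) = (10.5000,22.5000)
o1: d²=225 > ρ²=24 → inactive
o2: d²=5 ≤ ρ²=24; F_rep = 16·(-1,-2)/5² = (-0.6400,-1.2800)
o3: d²=145 > ρ²=24 → inactive
F = F_att + ΣF_rep = (9.8600,21.2200)
p' = p + 1/20·F = (-8.5070,-6.9390)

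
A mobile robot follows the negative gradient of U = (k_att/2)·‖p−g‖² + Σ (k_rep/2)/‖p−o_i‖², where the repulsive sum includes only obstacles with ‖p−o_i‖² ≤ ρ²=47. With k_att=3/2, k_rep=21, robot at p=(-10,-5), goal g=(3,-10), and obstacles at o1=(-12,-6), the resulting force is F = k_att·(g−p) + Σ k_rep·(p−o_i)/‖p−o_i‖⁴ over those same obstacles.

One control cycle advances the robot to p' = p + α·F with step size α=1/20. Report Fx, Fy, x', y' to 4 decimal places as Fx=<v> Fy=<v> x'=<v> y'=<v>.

F_att = 3/2·(g−p) = 3/2·(13,-5) = (19.5000,-7.5000)
o1: d²=5 ≤ ρ²=47; F_rep = 21·(2,1)/5² = (1.6800,0.8400)
F = F_att + ΣF_rep = (21.1800,-6.6600)
p' = p + 1/20·F = (-8.9410,-5.3330)

Fx=21.1800 Fy=-6.6600 x'=-8.9410 y'=-5.3330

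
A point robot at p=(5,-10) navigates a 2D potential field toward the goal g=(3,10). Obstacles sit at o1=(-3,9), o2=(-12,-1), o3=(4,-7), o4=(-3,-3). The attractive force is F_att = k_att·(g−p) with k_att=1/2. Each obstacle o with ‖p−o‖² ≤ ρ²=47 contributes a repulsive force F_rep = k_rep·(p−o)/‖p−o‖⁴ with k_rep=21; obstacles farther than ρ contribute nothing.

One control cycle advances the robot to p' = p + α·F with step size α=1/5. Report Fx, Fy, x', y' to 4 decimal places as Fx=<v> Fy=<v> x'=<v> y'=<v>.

Fx=-0.7900 Fy=9.3700 x'=4.8420 y'=-8.1260

F_att = 1/2·(g−p) = 1/2·(-2,20) = (-1.0000,10.0000)
o1: d²=425 > ρ²=47 → inactive
o2: d²=370 > ρ²=47 → inactive
o3: d²=10 ≤ ρ²=47; F_rep = 21·(1,-3)/10² = (0.2100,-0.6300)
o4: d²=113 > ρ²=47 → inactive
F = F_att + ΣF_rep = (-0.7900,9.3700)
p' = p + 1/5·F = (4.8420,-8.1260)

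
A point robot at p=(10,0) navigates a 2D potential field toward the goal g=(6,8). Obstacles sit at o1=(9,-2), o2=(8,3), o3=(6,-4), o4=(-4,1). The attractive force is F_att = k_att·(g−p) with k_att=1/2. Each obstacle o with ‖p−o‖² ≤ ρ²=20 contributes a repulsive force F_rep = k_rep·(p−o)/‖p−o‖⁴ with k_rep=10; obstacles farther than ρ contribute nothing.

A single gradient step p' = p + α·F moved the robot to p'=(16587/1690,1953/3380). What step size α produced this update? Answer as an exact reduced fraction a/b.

F_att = 1/2·(g−p) = 1/2·(-4,8) = (-2.0000,4.0000)
o1: d²=5 ≤ ρ²=20; F_rep = 10·(1,2)/5² = (0.4000,0.8000)
o2: d²=13 ≤ ρ²=20; F_rep = 10·(2,-3)/13² = (0.1183,-0.1775)
o3: d²=32 > ρ²=20 → inactive
o4: d²=197 > ρ²=20 → inactive
F = F_att + ΣF_rep = (-1.4817,4.6225)
Δp = p'−p = (-0.1852,0.5778); α = Δx/Fx = (-313/1690) / (-1252/845) = 1/8
check: Δy/Fy = (1953/3380) / (3906/845) = 1/8 ✓

α = 1/8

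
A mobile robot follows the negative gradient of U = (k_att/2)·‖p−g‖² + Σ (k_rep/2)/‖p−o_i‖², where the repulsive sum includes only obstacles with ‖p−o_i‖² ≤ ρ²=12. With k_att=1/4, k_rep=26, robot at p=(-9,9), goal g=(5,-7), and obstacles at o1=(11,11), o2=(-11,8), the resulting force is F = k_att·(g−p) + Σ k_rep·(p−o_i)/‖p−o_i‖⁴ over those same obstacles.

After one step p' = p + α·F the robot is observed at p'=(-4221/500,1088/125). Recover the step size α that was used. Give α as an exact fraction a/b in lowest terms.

α = 1/10

F_att = 1/4·(g−p) = 1/4·(14,-16) = (3.5000,-4.0000)
o1: d²=404 > ρ²=12 → inactive
o2: d²=5 ≤ ρ²=12; F_rep = 26·(2,1)/5² = (2.0800,1.0400)
F = F_att + ΣF_rep = (5.5800,-2.9600)
Δp = p'−p = (0.5580,-0.2960); α = Δx/Fx = (279/500) / (279/50) = 1/10
check: Δy/Fy = (-37/125) / (-74/25) = 1/10 ✓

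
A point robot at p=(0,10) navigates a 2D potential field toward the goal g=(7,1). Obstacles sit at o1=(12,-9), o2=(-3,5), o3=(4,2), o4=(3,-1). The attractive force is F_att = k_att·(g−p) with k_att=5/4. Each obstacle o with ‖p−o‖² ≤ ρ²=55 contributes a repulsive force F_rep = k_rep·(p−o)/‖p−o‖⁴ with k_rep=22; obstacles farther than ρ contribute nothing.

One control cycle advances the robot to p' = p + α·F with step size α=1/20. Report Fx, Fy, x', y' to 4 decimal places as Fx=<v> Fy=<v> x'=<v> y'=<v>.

Fx=8.8071 Fy=-11.1548 x'=0.4404 y'=9.4423

F_att = 5/4·(g−p) = 5/4·(7,-9) = (8.7500,-11.2500)
o1: d²=505 > ρ²=55 → inactive
o2: d²=34 ≤ ρ²=55; F_rep = 22·(3,5)/34² = (0.0571,0.0952)
o3: d²=80 > ρ²=55 → inactive
o4: d²=130 > ρ²=55 → inactive
F = F_att + ΣF_rep = (8.8071,-11.1548)
p' = p + 1/20·F = (0.4404,9.4423)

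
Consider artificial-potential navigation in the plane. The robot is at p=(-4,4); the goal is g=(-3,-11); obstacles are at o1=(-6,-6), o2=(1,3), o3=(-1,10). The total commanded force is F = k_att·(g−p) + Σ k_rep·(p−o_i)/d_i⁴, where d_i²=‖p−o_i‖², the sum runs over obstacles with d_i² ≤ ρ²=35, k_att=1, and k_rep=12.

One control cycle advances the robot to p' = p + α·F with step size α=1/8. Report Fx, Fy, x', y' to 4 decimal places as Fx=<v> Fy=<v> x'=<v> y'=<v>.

Fx=0.9112 Fy=-14.9822 x'=-3.8861 y'=2.1272

F_att = 1·(g−p) = 1·(1,-15) = (1.0000,-15.0000)
o1: d²=104 > ρ²=35 → inactive
o2: d²=26 ≤ ρ²=35; F_rep = 12·(-5,1)/26² = (-0.0888,0.0178)
o3: d²=45 > ρ²=35 → inactive
F = F_att + ΣF_rep = (0.9112,-14.9822)
p' = p + 1/8·F = (-3.8861,2.1272)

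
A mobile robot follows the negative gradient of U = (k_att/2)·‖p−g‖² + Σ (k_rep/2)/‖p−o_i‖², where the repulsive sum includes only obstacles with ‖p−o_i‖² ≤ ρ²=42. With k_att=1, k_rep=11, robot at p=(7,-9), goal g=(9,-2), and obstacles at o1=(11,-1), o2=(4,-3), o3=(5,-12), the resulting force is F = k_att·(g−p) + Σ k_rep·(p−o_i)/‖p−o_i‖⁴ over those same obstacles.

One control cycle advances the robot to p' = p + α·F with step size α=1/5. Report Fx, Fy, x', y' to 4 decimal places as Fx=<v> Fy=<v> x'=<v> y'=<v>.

F_att = 1·(g−p) = 1·(2,7) = (2.0000,7.0000)
o1: d²=80 > ρ²=42 → inactive
o2: d²=45 > ρ²=42 → inactive
o3: d²=13 ≤ ρ²=42; F_rep = 11·(2,3)/13² = (0.1302,0.1953)
F = F_att + ΣF_rep = (2.1302,7.1953)
p' = p + 1/5·F = (7.4260,-7.5609)

Fx=2.1302 Fy=7.1953 x'=7.4260 y'=-7.5609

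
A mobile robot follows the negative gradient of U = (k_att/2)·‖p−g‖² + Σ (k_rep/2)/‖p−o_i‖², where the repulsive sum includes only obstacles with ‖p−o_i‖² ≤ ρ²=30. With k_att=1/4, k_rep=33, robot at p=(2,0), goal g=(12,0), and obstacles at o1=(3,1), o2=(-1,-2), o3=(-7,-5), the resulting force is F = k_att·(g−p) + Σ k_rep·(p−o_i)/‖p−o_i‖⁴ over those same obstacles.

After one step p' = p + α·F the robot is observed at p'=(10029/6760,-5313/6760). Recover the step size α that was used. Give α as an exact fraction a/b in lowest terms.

α = 1/10

F_att = 1/4·(g−p) = 1/4·(10,0) = (2.5000,0.0000)
o1: d²=2 ≤ ρ²=30; F_rep = 33·(-1,-1)/2² = (-8.2500,-8.2500)
o2: d²=13 ≤ ρ²=30; F_rep = 33·(3,2)/13² = (0.5858,0.3905)
o3: d²=106 > ρ²=30 → inactive
F = F_att + ΣF_rep = (-5.1642,-7.8595)
Δp = p'−p = (-0.5164,-0.7859); α = Δx/Fx = (-3491/6760) / (-3491/676) = 1/10
check: Δy/Fy = (-5313/6760) / (-5313/676) = 1/10 ✓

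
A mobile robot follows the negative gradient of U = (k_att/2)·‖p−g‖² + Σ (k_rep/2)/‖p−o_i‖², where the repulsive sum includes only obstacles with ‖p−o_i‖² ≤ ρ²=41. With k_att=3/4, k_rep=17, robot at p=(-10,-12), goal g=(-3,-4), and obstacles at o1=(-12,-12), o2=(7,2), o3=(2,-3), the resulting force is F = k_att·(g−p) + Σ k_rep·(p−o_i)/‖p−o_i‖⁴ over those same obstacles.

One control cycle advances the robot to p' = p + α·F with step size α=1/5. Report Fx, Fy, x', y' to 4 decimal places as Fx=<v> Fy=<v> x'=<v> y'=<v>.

Fx=7.3750 Fy=6.0000 x'=-8.5250 y'=-10.8000

F_att = 3/4·(g−p) = 3/4·(7,8) = (5.2500,6.0000)
o1: d²=4 ≤ ρ²=41; F_rep = 17·(2,0)/4² = (2.1250,0.0000)
o2: d²=485 > ρ²=41 → inactive
o3: d²=225 > ρ²=41 → inactive
F = F_att + ΣF_rep = (7.3750,6.0000)
p' = p + 1/5·F = (-8.5250,-10.8000)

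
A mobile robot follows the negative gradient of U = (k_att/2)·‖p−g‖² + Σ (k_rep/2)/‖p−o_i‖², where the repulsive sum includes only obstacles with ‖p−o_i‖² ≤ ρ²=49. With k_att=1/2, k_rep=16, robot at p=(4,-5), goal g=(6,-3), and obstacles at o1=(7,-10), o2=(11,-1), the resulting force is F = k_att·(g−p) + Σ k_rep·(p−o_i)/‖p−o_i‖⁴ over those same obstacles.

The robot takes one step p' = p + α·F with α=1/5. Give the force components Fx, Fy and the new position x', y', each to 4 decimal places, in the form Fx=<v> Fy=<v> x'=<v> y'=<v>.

F_att = 1/2·(g−p) = 1/2·(2,2) = (1.0000,1.0000)
o1: d²=34 ≤ ρ²=49; F_rep = 16·(-3,5)/34² = (-0.0415,0.0692)
o2: d²=65 > ρ²=49 → inactive
F = F_att + ΣF_rep = (0.9585,1.0692)
p' = p + 1/5·F = (4.1917,-4.7862)

Fx=0.9585 Fy=1.0692 x'=4.1917 y'=-4.7862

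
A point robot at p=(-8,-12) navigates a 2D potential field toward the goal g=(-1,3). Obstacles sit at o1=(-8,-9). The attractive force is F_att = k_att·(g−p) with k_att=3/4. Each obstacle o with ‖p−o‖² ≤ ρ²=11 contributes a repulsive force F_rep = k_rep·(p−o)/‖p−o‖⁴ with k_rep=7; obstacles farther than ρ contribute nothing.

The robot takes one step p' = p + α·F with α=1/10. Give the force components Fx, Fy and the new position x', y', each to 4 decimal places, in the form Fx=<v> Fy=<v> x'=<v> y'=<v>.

F_att = 3/4·(g−p) = 3/4·(7,15) = (5.2500,11.2500)
o1: d²=9 ≤ ρ²=11; F_rep = 7·(0,-3)/9² = (0.0000,-0.2593)
F = F_att + ΣF_rep = (5.2500,10.9907)
p' = p + 1/10·F = (-7.4750,-10.9009)

Fx=5.2500 Fy=10.9907 x'=-7.4750 y'=-10.9009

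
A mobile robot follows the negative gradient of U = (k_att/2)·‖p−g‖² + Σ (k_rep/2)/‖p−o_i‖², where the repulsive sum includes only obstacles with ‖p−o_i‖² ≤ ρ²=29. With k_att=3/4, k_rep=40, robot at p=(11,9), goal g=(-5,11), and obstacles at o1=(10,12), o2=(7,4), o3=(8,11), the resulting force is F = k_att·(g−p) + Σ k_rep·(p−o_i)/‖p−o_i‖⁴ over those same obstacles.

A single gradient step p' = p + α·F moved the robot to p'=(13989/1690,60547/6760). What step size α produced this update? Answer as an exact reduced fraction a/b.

F_att = 3/4·(g−p) = 3/4·(-16,2) = (-12.0000,1.5000)
o1: d²=10 ≤ ρ²=29; F_rep = 40·(1,-3)/10² = (0.4000,-1.2000)
o2: d²=41 > ρ²=29 → inactive
o3: d²=13 ≤ ρ²=29; F_rep = 40·(3,-2)/13² = (0.7101,-0.4734)
F = F_att + ΣF_rep = (-10.8899,-0.1734)
Δp = p'−p = (-2.7225,-0.0433); α = Δx/Fx = (-4601/1690) / (-9202/845) = 1/4
check: Δy/Fy = (-293/6760) / (-293/1690) = 1/4 ✓

α = 1/4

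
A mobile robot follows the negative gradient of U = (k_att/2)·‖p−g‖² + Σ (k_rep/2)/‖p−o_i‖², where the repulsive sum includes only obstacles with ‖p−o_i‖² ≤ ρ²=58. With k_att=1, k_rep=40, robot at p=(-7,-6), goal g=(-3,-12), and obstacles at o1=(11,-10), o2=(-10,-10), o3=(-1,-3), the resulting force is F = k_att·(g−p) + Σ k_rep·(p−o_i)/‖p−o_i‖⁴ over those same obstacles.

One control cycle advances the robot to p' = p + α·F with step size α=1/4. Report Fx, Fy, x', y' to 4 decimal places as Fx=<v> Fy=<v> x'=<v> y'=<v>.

F_att = 1·(g−p) = 1·(4,-6) = (4.0000,-6.0000)
o1: d²=340 > ρ²=58 → inactive
o2: d²=25 ≤ ρ²=58; F_rep = 40·(3,4)/25² = (0.1920,0.2560)
o3: d²=45 ≤ ρ²=58; F_rep = 40·(-6,-3)/45² = (-0.1185,-0.0593)
F = F_att + ΣF_rep = (4.0735,-5.8033)
p' = p + 1/4·F = (-5.9816,-7.4508)

Fx=4.0735 Fy=-5.8033 x'=-5.9816 y'=-7.4508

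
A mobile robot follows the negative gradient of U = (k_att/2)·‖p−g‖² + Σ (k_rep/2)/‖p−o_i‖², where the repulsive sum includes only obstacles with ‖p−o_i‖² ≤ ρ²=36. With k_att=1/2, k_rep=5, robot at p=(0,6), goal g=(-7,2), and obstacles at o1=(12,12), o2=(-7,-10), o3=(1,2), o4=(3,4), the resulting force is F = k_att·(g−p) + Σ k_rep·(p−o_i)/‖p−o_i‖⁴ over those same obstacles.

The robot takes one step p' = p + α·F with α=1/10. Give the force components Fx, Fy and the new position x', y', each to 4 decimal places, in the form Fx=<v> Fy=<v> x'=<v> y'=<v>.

Fx=-3.6061 Fy=-1.8716 x'=-0.3606 y'=5.8128

F_att = 1/2·(g−p) = 1/2·(-7,-4) = (-3.5000,-2.0000)
o1: d²=180 > ρ²=36 → inactive
o2: d²=305 > ρ²=36 → inactive
o3: d²=17 ≤ ρ²=36; F_rep = 5·(-1,4)/17² = (-0.0173,0.0692)
o4: d²=13 ≤ ρ²=36; F_rep = 5·(-3,2)/13² = (-0.0888,0.0592)
F = F_att + ΣF_rep = (-3.6061,-1.8716)
p' = p + 1/10·F = (-0.3606,5.8128)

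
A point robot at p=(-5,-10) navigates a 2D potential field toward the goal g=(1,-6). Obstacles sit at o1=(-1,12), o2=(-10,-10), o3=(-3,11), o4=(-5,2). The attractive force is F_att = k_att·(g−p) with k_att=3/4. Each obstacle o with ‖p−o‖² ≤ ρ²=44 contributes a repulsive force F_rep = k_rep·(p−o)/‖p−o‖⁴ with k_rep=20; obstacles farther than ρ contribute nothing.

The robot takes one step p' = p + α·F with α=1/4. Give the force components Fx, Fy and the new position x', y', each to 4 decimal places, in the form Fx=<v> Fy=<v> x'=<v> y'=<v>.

F_att = 3/4·(g−p) = 3/4·(6,4) = (4.5000,3.0000)
o1: d²=500 > ρ²=44 → inactive
o2: d²=25 ≤ ρ²=44; F_rep = 20·(5,0)/25² = (0.1600,0.0000)
o3: d²=445 > ρ²=44 → inactive
o4: d²=144 > ρ²=44 → inactive
F = F_att + ΣF_rep = (4.6600,3.0000)
p' = p + 1/4·F = (-3.8350,-9.2500)

Fx=4.6600 Fy=3.0000 x'=-3.8350 y'=-9.2500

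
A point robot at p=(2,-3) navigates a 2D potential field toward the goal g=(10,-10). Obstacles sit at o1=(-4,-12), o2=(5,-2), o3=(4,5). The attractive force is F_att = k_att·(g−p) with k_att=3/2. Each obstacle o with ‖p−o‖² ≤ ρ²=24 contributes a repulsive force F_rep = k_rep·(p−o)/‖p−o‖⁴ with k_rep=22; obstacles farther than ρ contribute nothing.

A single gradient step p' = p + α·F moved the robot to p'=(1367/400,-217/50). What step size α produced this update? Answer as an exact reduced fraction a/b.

F_att = 3/2·(g−p) = 3/2·(8,-7) = (12.0000,-10.5000)
o1: d²=117 > ρ²=24 → inactive
o2: d²=10 ≤ ρ²=24; F_rep = 22·(-3,-1)/10² = (-0.6600,-0.2200)
o3: d²=68 > ρ²=24 → inactive
F = F_att + ΣF_rep = (11.3400,-10.7200)
Δp = p'−p = (1.4175,-1.3400); α = Δx/Fx = (567/400) / (567/50) = 1/8
check: Δy/Fy = (-67/50) / (-268/25) = 1/8 ✓

α = 1/8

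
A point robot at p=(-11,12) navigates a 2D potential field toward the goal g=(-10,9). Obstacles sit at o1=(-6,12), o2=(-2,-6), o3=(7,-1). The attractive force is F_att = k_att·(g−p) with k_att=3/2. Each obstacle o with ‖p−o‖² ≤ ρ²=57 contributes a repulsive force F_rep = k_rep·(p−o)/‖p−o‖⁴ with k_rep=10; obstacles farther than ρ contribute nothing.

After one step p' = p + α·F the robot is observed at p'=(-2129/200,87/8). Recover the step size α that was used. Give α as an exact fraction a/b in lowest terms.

α = 1/4

F_att = 3/2·(g−p) = 3/2·(1,-3) = (1.5000,-4.5000)
o1: d²=25 ≤ ρ²=57; F_rep = 10·(-5,0)/25² = (-0.0800,0.0000)
o2: d²=405 > ρ²=57 → inactive
o3: d²=493 > ρ²=57 → inactive
F = F_att + ΣF_rep = (1.4200,-4.5000)
Δp = p'−p = (0.3550,-1.1250); α = Δx/Fx = (71/200) / (71/50) = 1/4
check: Δy/Fy = (-9/8) / (-9/2) = 1/4 ✓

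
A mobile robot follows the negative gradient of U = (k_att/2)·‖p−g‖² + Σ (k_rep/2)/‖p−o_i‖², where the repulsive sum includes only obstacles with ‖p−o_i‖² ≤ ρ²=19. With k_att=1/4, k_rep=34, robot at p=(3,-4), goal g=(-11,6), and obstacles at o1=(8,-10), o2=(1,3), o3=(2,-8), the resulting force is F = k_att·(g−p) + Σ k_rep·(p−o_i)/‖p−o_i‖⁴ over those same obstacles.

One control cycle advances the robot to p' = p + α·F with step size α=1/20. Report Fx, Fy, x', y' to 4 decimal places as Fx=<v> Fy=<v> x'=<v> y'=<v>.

Fx=-3.3824 Fy=2.9706 x'=2.8309 y'=-3.8515

F_att = 1/4·(g−p) = 1/4·(-14,10) = (-3.5000,2.5000)
o1: d²=61 > ρ²=19 → inactive
o2: d²=53 > ρ²=19 → inactive
o3: d²=17 ≤ ρ²=19; F_rep = 34·(1,4)/17² = (0.1176,0.4706)
F = F_att + ΣF_rep = (-3.3824,2.9706)
p' = p + 1/20·F = (2.8309,-3.8515)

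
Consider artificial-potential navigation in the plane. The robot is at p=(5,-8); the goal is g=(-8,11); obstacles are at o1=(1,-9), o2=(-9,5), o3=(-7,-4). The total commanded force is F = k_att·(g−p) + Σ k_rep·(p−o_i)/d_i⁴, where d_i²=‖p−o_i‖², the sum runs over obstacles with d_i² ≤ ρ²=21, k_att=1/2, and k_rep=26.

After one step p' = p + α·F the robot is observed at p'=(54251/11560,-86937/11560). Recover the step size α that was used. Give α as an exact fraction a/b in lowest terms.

F_att = 1/2·(g−p) = 1/2·(-13,19) = (-6.5000,9.5000)
o1: d²=17 ≤ ρ²=21; F_rep = 26·(4,1)/17² = (0.3599,0.0900)
o2: d²=365 > ρ²=21 → inactive
o3: d²=160 > ρ²=21 → inactive
F = F_att + ΣF_rep = (-6.1401,9.5900)
Δp = p'−p = (-0.3070,0.4795); α = Δx/Fx = (-3549/11560) / (-3549/578) = 1/20
check: Δy/Fy = (5543/11560) / (5543/578) = 1/20 ✓

α = 1/20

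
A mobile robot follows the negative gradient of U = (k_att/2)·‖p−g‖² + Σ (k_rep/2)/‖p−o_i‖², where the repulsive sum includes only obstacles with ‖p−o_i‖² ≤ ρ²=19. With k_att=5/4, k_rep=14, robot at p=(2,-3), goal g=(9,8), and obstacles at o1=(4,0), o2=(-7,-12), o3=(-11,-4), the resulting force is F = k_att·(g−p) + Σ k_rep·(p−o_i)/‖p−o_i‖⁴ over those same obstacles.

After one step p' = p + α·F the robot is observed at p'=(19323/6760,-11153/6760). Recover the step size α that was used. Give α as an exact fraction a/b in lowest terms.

α = 1/10

F_att = 5/4·(g−p) = 5/4·(7,11) = (8.7500,13.7500)
o1: d²=13 ≤ ρ²=19; F_rep = 14·(-2,-3)/13² = (-0.1657,-0.2485)
o2: d²=162 > ρ²=19 → inactive
o3: d²=170 > ρ²=19 → inactive
F = F_att + ΣF_rep = (8.5843,13.5015)
Δp = p'−p = (0.8584,1.3501); α = Δx/Fx = (5803/6760) / (5803/676) = 1/10
check: Δy/Fy = (9127/6760) / (9127/676) = 1/10 ✓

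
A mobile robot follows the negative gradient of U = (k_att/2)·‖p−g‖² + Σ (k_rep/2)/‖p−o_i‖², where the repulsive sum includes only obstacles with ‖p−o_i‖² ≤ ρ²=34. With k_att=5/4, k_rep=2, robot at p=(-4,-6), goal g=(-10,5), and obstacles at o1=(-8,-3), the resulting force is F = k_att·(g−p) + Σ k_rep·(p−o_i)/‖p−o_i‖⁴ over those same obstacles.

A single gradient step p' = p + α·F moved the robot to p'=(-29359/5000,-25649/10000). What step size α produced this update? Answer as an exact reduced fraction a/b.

α = 1/4

F_att = 5/4·(g−p) = 5/4·(-6,11) = (-7.5000,13.7500)
o1: d²=25 ≤ ρ²=34; F_rep = 2·(4,-3)/25² = (0.0128,-0.0096)
F = F_att + ΣF_rep = (-7.4872,13.7404)
Δp = p'−p = (-1.8718,3.4351); α = Δx/Fx = (-9359/5000) / (-9359/1250) = 1/4
check: Δy/Fy = (34351/10000) / (34351/2500) = 1/4 ✓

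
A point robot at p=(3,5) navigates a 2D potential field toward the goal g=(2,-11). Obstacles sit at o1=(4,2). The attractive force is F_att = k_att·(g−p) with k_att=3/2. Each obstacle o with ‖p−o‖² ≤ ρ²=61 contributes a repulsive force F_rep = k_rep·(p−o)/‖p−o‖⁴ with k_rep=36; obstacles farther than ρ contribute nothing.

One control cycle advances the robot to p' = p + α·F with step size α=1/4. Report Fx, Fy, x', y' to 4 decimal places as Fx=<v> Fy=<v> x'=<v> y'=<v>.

F_att = 3/2·(g−p) = 3/2·(-1,-16) = (-1.5000,-24.0000)
o1: d²=10 ≤ ρ²=61; F_rep = 36·(-1,3)/10² = (-0.3600,1.0800)
F = F_att + ΣF_rep = (-1.8600,-22.9200)
p' = p + 1/4·F = (2.5350,-0.7300)

Fx=-1.8600 Fy=-22.9200 x'=2.5350 y'=-0.7300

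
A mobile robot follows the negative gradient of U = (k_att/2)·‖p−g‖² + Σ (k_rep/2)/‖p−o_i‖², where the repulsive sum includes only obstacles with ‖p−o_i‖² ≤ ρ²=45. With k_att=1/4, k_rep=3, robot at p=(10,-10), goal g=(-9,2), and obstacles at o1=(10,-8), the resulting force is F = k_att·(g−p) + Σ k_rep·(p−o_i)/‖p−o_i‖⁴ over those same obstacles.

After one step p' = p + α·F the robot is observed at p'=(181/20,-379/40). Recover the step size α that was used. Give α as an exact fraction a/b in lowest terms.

α = 1/5

F_att = 1/4·(g−p) = 1/4·(-19,12) = (-4.7500,3.0000)
o1: d²=4 ≤ ρ²=45; F_rep = 3·(0,-2)/4² = (0.0000,-0.3750)
F = F_att + ΣF_rep = (-4.7500,2.6250)
Δp = p'−p = (-0.9500,0.5250); α = Δx/Fx = (-19/20) / (-19/4) = 1/5
check: Δy/Fy = (21/40) / (21/8) = 1/5 ✓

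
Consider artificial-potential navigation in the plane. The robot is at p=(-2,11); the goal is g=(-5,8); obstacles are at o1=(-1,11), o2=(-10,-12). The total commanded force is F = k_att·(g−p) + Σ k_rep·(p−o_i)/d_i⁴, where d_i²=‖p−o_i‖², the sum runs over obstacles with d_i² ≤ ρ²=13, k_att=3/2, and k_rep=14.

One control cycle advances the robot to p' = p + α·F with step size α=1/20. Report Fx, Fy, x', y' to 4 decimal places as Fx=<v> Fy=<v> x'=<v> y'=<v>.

F_att = 3/2·(g−p) = 3/2·(-3,-3) = (-4.5000,-4.5000)
o1: d²=1 ≤ ρ²=13; F_rep = 14·(-1,0)/1² = (-14.0000,0.0000)
o2: d²=593 > ρ²=13 → inactive
F = F_att + ΣF_rep = (-18.5000,-4.5000)
p' = p + 1/20·F = (-2.9250,10.7750)

Fx=-18.5000 Fy=-4.5000 x'=-2.9250 y'=10.7750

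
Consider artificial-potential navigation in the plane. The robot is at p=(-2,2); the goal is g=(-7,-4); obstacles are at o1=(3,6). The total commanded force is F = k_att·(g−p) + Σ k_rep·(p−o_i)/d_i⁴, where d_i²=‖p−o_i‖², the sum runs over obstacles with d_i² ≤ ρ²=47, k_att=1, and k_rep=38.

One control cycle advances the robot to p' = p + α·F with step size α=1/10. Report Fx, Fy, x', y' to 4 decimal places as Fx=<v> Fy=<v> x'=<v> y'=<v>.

Fx=-5.1130 Fy=-6.0904 x'=-2.5113 y'=1.3910

F_att = 1·(g−p) = 1·(-5,-6) = (-5.0000,-6.0000)
o1: d²=41 ≤ ρ²=47; F_rep = 38·(-5,-4)/41² = (-0.1130,-0.0904)
F = F_att + ΣF_rep = (-5.1130,-6.0904)
p' = p + 1/10·F = (-2.5113,1.3910)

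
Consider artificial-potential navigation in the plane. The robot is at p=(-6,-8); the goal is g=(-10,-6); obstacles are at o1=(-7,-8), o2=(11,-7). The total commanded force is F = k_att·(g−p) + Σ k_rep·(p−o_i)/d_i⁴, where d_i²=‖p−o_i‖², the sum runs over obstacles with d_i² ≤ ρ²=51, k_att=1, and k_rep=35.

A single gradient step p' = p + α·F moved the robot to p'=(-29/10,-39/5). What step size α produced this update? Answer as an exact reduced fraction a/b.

F_att = 1·(g−p) = 1·(-4,2) = (-4.0000,2.0000)
o1: d²=1 ≤ ρ²=51; F_rep = 35·(1,0)/1² = (35.0000,0.0000)
o2: d²=290 > ρ²=51 → inactive
F = F_att + ΣF_rep = (31.0000,2.0000)
Δp = p'−p = (3.1000,0.2000); α = Δx/Fx = (31/10) / (31) = 1/10
check: Δy/Fy = (1/5) / (2) = 1/10 ✓

α = 1/10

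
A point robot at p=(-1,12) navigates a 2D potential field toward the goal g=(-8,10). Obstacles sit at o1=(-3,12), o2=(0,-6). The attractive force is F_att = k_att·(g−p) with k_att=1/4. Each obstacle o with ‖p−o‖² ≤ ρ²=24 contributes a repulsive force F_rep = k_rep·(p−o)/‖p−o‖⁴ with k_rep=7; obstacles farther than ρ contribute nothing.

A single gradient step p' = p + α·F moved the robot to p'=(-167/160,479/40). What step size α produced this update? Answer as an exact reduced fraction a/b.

α = 1/20

F_att = 1/4·(g−p) = 1/4·(-7,-2) = (-1.7500,-0.5000)
o1: d²=4 ≤ ρ²=24; F_rep = 7·(2,0)/4² = (0.8750,0.0000)
o2: d²=325 > ρ²=24 → inactive
F = F_att + ΣF_rep = (-0.8750,-0.5000)
Δp = p'−p = (-0.0437,-0.0250); α = Δx/Fx = (-7/160) / (-7/8) = 1/20
check: Δy/Fy = (-1/40) / (-1/2) = 1/20 ✓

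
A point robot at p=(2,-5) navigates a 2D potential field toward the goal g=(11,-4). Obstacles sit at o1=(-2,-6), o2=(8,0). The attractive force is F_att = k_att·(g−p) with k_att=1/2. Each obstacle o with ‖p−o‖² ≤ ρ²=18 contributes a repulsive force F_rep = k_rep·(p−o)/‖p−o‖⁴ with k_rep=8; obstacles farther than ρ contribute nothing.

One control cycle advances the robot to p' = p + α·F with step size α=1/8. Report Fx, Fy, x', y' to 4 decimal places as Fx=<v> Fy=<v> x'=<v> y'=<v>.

F_att = 1/2·(g−p) = 1/2·(9,1) = (4.5000,0.5000)
o1: d²=17 ≤ ρ²=18; F_rep = 8·(4,1)/17² = (0.1107,0.0277)
o2: d²=61 > ρ²=18 → inactive
F = F_att + ΣF_rep = (4.6107,0.5277)
p' = p + 1/8·F = (2.5763,-4.9340)

Fx=4.6107 Fy=0.5277 x'=2.5763 y'=-4.9340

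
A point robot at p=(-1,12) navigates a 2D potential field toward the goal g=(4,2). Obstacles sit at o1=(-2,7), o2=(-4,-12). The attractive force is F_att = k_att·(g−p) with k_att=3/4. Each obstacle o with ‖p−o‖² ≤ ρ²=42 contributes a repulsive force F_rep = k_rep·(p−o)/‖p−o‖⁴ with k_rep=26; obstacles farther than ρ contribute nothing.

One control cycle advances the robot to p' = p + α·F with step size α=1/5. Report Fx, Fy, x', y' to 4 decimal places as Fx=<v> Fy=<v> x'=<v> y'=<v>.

F_att = 3/4·(g−p) = 3/4·(5,-10) = (3.7500,-7.5000)
o1: d²=26 ≤ ρ²=42; F_rep = 26·(1,5)/26² = (0.0385,0.1923)
o2: d²=585 > ρ²=42 → inactive
F = F_att + ΣF_rep = (3.7885,-7.3077)
p' = p + 1/5·F = (-0.2423,10.5385)

Fx=3.7885 Fy=-7.3077 x'=-0.2423 y'=10.5385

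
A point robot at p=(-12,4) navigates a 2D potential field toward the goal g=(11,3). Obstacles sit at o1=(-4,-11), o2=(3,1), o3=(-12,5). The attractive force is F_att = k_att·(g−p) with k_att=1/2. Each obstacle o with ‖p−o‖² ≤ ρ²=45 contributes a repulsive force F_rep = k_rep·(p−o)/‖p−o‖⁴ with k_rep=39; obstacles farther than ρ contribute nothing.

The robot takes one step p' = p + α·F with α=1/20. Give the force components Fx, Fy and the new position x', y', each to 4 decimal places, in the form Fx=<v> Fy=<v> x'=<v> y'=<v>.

F_att = 1/2·(g−p) = 1/2·(23,-1) = (11.5000,-0.5000)
o1: d²=289 > ρ²=45 → inactive
o2: d²=234 > ρ²=45 → inactive
o3: d²=1 ≤ ρ²=45; F_rep = 39·(0,-1)/1² = (0.0000,-39.0000)
F = F_att + ΣF_rep = (11.5000,-39.5000)
p' = p + 1/20·F = (-11.4250,2.0250)

Fx=11.5000 Fy=-39.5000 x'=-11.4250 y'=2.0250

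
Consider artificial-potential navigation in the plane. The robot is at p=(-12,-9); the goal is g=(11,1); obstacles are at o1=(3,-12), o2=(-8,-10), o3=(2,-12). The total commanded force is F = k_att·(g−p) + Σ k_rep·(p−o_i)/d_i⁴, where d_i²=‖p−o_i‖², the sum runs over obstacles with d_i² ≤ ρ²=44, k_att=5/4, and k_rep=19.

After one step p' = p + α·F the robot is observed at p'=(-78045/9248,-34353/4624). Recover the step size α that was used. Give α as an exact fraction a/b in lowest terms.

α = 1/8

F_att = 5/4·(g−p) = 5/4·(23,10) = (28.7500,12.5000)
o1: d²=234 > ρ²=44 → inactive
o2: d²=17 ≤ ρ²=44; F_rep = 19·(-4,1)/17² = (-0.2630,0.0657)
o3: d²=205 > ρ²=44 → inactive
F = F_att + ΣF_rep = (28.4870,12.5657)
Δp = p'−p = (3.5609,1.5707); α = Δx/Fx = (32931/9248) / (32931/1156) = 1/8
check: Δy/Fy = (7263/4624) / (7263/578) = 1/8 ✓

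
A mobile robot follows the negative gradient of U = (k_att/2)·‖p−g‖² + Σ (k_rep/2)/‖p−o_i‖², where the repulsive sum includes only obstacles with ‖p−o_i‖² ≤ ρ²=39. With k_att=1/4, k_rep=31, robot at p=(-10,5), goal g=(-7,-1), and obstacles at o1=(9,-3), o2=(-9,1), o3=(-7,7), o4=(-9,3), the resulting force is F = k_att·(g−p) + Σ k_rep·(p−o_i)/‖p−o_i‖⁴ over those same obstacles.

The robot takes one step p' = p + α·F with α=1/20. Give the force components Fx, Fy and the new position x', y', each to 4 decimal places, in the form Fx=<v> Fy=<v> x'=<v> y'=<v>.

F_att = 1/4·(g−p) = 1/4·(3,-6) = (0.7500,-1.5000)
o1: d²=425 > ρ²=39 → inactive
o2: d²=17 ≤ ρ²=39; F_rep = 31·(-1,4)/17² = (-0.1073,0.4291)
o3: d²=13 ≤ ρ²=39; F_rep = 31·(-3,-2)/13² = (-0.5503,-0.3669)
o4: d²=5 ≤ ρ²=39; F_rep = 31·(-1,2)/5² = (-1.2400,2.4800)
F = F_att + ΣF_rep = (-1.1476,1.0422)
p' = p + 1/20·F = (-10.0574,5.0521)

Fx=-1.1476 Fy=1.0422 x'=-10.0574 y'=5.0521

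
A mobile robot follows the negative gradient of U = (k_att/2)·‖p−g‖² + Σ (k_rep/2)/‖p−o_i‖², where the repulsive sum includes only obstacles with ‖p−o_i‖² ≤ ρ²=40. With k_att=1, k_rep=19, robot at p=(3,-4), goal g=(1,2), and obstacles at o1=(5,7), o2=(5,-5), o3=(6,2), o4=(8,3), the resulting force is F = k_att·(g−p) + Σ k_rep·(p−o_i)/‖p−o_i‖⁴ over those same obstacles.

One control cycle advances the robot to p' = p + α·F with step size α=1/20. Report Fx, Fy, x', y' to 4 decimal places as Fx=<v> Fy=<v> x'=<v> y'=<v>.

F_att = 1·(g−p) = 1·(-2,6) = (-2.0000,6.0000)
o1: d²=125 > ρ²=40 → inactive
o2: d²=5 ≤ ρ²=40; F_rep = 19·(-2,1)/5² = (-1.5200,0.7600)
o3: d²=45 > ρ²=40 → inactive
o4: d²=74 > ρ²=40 → inactive
F = F_att + ΣF_rep = (-3.5200,6.7600)
p' = p + 1/20·F = (2.8240,-3.6620)

Fx=-3.5200 Fy=6.7600 x'=2.8240 y'=-3.6620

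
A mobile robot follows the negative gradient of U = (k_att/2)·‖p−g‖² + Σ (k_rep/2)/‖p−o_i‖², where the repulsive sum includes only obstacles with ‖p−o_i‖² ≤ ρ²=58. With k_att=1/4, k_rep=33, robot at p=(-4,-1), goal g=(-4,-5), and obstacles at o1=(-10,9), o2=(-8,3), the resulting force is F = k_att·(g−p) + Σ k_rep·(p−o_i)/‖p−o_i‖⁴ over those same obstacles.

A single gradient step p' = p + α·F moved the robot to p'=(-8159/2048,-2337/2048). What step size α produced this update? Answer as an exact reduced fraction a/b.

F_att = 1/4·(g−p) = 1/4·(0,-4) = (0.0000,-1.0000)
o1: d²=136 > ρ²=58 → inactive
o2: d²=32 ≤ ρ²=58; F_rep = 33·(4,-4)/32² = (0.1289,-0.1289)
F = F_att + ΣF_rep = (0.1289,-1.1289)
Δp = p'−p = (0.0161,-0.1411); α = Δx/Fx = (33/2048) / (33/256) = 1/8
check: Δy/Fy = (-289/2048) / (-289/256) = 1/8 ✓

α = 1/8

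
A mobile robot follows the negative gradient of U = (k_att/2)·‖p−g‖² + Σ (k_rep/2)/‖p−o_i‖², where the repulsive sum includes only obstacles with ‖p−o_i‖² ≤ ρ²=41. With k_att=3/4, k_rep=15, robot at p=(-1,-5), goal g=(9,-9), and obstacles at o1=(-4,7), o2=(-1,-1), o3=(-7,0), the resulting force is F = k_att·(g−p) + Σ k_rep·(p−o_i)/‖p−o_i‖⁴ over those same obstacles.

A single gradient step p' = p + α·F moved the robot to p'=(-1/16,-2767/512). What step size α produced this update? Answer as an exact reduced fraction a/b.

α = 1/8

F_att = 3/4·(g−p) = 3/4·(10,-4) = (7.5000,-3.0000)
o1: d²=153 > ρ²=41 → inactive
o2: d²=16 ≤ ρ²=41; F_rep = 15·(0,-4)/16² = (0.0000,-0.2344)
o3: d²=61 > ρ²=41 → inactive
F = F_att + ΣF_rep = (7.5000,-3.2344)
Δp = p'−p = (0.9375,-0.4043); α = Δx/Fx = (15/16) / (15/2) = 1/8
check: Δy/Fy = (-207/512) / (-207/64) = 1/8 ✓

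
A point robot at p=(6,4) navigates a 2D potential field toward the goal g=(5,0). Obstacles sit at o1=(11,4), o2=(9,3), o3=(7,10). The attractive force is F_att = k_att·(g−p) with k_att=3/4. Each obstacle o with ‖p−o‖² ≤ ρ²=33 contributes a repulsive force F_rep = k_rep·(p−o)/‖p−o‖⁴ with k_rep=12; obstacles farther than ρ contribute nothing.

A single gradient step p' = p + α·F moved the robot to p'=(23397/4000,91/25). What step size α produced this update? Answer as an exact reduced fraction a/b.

F_att = 3/4·(g−p) = 3/4·(-1,-4) = (-0.7500,-3.0000)
o1: d²=25 ≤ ρ²=33; F_rep = 12·(-5,0)/25² = (-0.0960,0.0000)
o2: d²=10 ≤ ρ²=33; F_rep = 12·(-3,1)/10² = (-0.3600,0.1200)
o3: d²=37 > ρ²=33 → inactive
F = F_att + ΣF_rep = (-1.2060,-2.8800)
Δp = p'−p = (-0.1507,-0.3600); α = Δx/Fx = (-603/4000) / (-603/500) = 1/8
check: Δy/Fy = (-9/25) / (-72/25) = 1/8 ✓

α = 1/8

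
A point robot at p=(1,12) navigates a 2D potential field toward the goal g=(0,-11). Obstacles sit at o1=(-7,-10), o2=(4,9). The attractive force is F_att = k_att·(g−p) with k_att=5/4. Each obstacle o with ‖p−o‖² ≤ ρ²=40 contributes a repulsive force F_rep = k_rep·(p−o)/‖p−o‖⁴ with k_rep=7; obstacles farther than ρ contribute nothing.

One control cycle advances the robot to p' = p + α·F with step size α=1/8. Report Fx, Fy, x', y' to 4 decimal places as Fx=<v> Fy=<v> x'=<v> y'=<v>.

Fx=-1.3148 Fy=-28.6852 x'=0.8356 y'=8.4144

F_att = 5/4·(g−p) = 5/4·(-1,-23) = (-1.2500,-28.7500)
o1: d²=548 > ρ²=40 → inactive
o2: d²=18 ≤ ρ²=40; F_rep = 7·(-3,3)/18² = (-0.0648,0.0648)
F = F_att + ΣF_rep = (-1.3148,-28.6852)
p' = p + 1/8·F = (0.8356,8.4144)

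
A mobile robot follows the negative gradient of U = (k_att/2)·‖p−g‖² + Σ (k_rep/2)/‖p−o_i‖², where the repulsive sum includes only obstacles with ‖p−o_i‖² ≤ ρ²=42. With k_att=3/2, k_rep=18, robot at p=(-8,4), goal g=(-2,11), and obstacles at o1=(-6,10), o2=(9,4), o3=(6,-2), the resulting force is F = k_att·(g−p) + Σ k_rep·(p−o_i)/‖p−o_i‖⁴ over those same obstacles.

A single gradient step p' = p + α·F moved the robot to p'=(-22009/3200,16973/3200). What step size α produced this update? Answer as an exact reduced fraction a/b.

F_att = 3/2·(g−p) = 3/2·(6,7) = (9.0000,10.5000)
o1: d²=40 ≤ ρ²=42; F_rep = 18·(-2,-6)/40² = (-0.0225,-0.0675)
o2: d²=289 > ρ²=42 → inactive
o3: d²=232 > ρ²=42 → inactive
F = F_att + ΣF_rep = (8.9775,10.4325)
Δp = p'−p = (1.1222,1.3041); α = Δx/Fx = (3591/3200) / (3591/400) = 1/8
check: Δy/Fy = (4173/3200) / (4173/400) = 1/8 ✓

α = 1/8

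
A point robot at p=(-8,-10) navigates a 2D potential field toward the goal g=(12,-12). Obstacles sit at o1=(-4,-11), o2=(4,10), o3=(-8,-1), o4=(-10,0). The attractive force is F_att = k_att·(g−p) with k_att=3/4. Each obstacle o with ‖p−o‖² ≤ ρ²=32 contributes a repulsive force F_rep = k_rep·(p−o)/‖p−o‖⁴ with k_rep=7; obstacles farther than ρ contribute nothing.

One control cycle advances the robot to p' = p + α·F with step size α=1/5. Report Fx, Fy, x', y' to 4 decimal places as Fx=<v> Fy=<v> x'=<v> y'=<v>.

F_att = 3/4·(g−p) = 3/4·(20,-2) = (15.0000,-1.5000)
o1: d²=17 ≤ ρ²=32; F_rep = 7·(-4,1)/17² = (-0.0969,0.0242)
o2: d²=544 > ρ²=32 → inactive
o3: d²=81 > ρ²=32 → inactive
o4: d²=104 > ρ²=32 → inactive
F = F_att + ΣF_rep = (14.9031,-1.4758)
p' = p + 1/5·F = (-5.0194,-10.2952)

Fx=14.9031 Fy=-1.4758 x'=-5.0194 y'=-10.2952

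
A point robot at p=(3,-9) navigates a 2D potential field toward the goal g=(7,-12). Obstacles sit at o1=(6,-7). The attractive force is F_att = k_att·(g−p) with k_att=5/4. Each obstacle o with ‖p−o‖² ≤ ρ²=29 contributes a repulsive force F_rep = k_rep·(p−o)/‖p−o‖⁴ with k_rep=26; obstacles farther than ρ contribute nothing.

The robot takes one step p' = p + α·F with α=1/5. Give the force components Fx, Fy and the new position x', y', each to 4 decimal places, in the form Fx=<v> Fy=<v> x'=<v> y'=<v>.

F_att = 5/4·(g−p) = 5/4·(4,-3) = (5.0000,-3.7500)
o1: d²=13 ≤ ρ²=29; F_rep = 26·(-3,-2)/13² = (-0.4615,-0.3077)
F = F_att + ΣF_rep = (4.5385,-4.0577)
p' = p + 1/5·F = (3.9077,-9.8115)

Fx=4.5385 Fy=-4.0577 x'=3.9077 y'=-9.8115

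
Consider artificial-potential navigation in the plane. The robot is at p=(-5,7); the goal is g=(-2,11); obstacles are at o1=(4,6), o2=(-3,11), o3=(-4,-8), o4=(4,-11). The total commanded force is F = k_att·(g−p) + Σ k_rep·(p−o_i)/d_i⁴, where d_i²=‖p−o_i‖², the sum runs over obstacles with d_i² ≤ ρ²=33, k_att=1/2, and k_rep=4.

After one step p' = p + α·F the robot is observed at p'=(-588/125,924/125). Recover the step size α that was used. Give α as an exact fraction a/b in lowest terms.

F_att = 1/2·(g−p) = 1/2·(3,4) = (1.5000,2.0000)
o1: d²=82 > ρ²=33 → inactive
o2: d²=20 ≤ ρ²=33; F_rep = 4·(-2,-4)/20² = (-0.0200,-0.0400)
o3: d²=226 > ρ²=33 → inactive
o4: d²=405 > ρ²=33 → inactive
F = F_att + ΣF_rep = (1.4800,1.9600)
Δp = p'−p = (0.2960,0.3920); α = Δx/Fx = (37/125) / (37/25) = 1/5
check: Δy/Fy = (49/125) / (49/25) = 1/5 ✓

α = 1/5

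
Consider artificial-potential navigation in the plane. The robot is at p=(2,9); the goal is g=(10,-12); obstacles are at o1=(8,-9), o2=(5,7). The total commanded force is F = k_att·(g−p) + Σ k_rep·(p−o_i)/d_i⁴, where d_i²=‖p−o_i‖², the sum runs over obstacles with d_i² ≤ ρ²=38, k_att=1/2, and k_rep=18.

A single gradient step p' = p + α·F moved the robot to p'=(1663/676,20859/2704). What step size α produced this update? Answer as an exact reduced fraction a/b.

α = 1/8

F_att = 1/2·(g−p) = 1/2·(8,-21) = (4.0000,-10.5000)
o1: d²=360 > ρ²=38 → inactive
o2: d²=13 ≤ ρ²=38; F_rep = 18·(-3,2)/13² = (-0.3195,0.2130)
F = F_att + ΣF_rep = (3.6805,-10.2870)
Δp = p'−p = (0.4601,-1.2859); α = Δx/Fx = (311/676) / (622/169) = 1/8
check: Δy/Fy = (-3477/2704) / (-3477/338) = 1/8 ✓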